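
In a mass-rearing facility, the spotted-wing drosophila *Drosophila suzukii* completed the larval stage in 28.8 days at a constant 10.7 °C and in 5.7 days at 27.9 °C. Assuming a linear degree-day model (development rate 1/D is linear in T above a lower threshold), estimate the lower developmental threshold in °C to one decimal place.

6.5 °C

Linear rate model ⇒ the product D·(T − T_b) is constant across temperatures.
28.8·(10.7 − T_b) = 5.7·(27.9 − T_b)
T_b = (28.8·10.7 − 5.7·27.9) / (28.8 − 5.7) = 149.13 / 23.1 = 6.456 °C ≈ 6.5 °C.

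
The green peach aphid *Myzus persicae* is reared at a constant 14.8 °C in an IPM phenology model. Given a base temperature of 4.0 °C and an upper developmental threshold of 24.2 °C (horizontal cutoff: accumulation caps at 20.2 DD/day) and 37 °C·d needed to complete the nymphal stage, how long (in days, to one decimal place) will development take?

3.4 days

Daily accumulation = 14.8 − 4.0 = 10.8 DD/day.
Duration = 37 / 10.8 = 3.426 ≈ 3.4 days.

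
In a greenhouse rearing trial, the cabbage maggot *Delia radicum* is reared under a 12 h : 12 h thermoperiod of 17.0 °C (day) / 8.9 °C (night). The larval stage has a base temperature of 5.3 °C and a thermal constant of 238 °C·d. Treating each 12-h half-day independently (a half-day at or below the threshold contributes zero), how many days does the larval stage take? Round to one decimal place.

Day half: max(0, 17.0 − 5.3) × 0.5 = 11.7 × 0.5 = 5.85 DD.
Night half: max(0, 8.9 − 5.3) × 0.5 = 3.6 × 0.5 = 1.80 DD.
Per 24 h: 7.65 DD/day.
Duration = 238 / 7.65 = 31.111 ≈ 31.1 days.

31.1 days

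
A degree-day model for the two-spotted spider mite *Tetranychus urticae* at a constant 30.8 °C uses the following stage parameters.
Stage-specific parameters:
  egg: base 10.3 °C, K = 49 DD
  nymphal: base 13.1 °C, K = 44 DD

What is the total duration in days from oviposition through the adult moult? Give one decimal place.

egg: 49 / (30.8 − 10.3) = 49 / 20.5 = 2.390 d.
nymphal: 44 / (30.8 − 13.1) = 44 / 17.7 = 2.486 d.
Sum = 4.876 ≈ 4.9 days.

4.9 days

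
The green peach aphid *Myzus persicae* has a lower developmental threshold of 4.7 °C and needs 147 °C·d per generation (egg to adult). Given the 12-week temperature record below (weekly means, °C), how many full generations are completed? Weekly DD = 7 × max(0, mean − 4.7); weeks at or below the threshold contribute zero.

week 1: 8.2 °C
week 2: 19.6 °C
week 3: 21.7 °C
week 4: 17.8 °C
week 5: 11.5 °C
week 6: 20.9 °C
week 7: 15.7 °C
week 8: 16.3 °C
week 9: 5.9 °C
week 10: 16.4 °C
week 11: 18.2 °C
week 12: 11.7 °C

Weekly DD (7 × max(0, T̄ − 4.7)): 24.5, 104.3, 119.0, 91.7, 47.6, 113.4, 77.0, 81.2, 8.4, 81.9, 94.5, 49.0.
Season total = 892.5 DD.
Complete generations = ⌊892.5 / 147⌋ = 6.

6 generations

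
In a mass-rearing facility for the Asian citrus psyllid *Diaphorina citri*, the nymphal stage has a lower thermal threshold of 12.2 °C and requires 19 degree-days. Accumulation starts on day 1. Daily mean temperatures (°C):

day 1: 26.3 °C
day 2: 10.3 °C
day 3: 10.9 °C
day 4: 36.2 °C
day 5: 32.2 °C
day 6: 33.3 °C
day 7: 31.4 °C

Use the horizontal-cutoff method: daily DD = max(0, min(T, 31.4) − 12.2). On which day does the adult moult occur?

day 4

Daily DD above 12.2 °C (capped at 19.2): 14.1, 0.0, 0.0, 19.2, 19.2, 19.2, 19.2.
Cumulative: 14.1, 14.1, 14.1, 33.3, 52.5, 71.7, 90.9.
The total first reaches 19 DD on day 4.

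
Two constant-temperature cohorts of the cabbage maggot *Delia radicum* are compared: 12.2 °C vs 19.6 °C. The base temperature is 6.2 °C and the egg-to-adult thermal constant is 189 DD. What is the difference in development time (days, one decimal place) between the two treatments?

At 12.2 °C: 189 / (12.2 − 6.2) = 189 / 6.0 = 31.500 d.
At 19.6 °C: 189 / (19.6 − 6.2) = 189 / 13.4 = 14.104 d.
Difference = |31.500 − 14.104| = 17.396 ≈ 17.4 days.

17.4 days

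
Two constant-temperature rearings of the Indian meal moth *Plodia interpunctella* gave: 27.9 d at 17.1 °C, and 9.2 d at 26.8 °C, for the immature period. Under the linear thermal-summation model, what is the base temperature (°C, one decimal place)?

12.3 °C

Linear rate model ⇒ the product D·(T − T_b) is constant across temperatures.
27.9·(17.1 − T_b) = 9.2·(26.8 − T_b)
T_b = (27.9·17.1 − 9.2·26.8) / (27.9 − 9.2) = 230.53 / 18.7 = 12.328 °C ≈ 12.3 °C.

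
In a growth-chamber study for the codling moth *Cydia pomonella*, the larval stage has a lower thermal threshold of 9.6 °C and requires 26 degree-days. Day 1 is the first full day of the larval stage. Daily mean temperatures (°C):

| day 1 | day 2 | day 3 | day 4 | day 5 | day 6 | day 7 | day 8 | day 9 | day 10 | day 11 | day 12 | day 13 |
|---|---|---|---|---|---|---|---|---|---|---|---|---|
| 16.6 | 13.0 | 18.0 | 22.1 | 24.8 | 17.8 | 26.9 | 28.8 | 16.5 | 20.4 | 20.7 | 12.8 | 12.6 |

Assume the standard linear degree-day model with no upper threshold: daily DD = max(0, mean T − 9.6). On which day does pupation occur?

day 4

Daily DD above 9.6 °C: 7.0, 3.4, 8.4, 12.5, 15.2, 8.2, 17.3, 19.2, 6.9, 10.8, 11.1, 3.2, 3.0.
Cumulative: 7.0, 10.4, 18.8, 31.3, 46.5, 54.7, 72.0, 91.2, 98.1, 108.9, 120.0, 123.2, 126.2.
The total first reaches 26 DD on day 4.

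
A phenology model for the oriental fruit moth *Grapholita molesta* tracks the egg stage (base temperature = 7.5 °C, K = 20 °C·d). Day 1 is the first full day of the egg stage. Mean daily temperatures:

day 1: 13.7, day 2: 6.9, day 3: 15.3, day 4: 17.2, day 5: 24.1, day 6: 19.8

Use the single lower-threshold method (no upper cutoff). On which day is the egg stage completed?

day 4

Daily DD above 7.5 °C: 6.2, 0.0, 7.8, 9.7, 16.6, 12.3.
Cumulative: 6.2, 6.2, 14.0, 23.7, 40.3, 52.6.
The total first reaches 20 DD on day 4.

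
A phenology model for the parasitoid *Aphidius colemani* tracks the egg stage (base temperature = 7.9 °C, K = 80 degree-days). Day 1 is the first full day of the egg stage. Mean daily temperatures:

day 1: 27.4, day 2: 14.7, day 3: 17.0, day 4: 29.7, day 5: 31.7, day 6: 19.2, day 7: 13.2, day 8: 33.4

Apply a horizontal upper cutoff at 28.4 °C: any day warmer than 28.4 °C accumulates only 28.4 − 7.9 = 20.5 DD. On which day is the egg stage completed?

Daily DD above 7.9 °C (capped at 20.5): 19.5, 6.8, 9.1, 20.5, 20.5, 11.3, 5.3, 20.5.
Cumulative: 19.5, 26.3, 35.4, 55.9, 76.4, 87.7, 93.0, 113.5.
The total first reaches 80 DD on day 6.

day 6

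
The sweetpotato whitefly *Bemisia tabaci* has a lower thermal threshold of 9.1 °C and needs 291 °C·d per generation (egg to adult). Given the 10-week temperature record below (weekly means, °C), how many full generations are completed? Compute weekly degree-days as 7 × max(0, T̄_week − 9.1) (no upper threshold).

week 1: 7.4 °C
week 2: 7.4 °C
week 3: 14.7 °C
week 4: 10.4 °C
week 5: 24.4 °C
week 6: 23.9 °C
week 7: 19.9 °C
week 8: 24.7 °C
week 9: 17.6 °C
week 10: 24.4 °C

2 generations

Weekly DD (7 × max(0, T̄ − 9.1)): 0.0, 0.0, 39.2, 9.1, 107.1, 103.6, 75.6, 109.2, 59.5, 107.1.
Season total = 610.4 DD.
Complete generations = ⌊610.4 / 291⌋ = 2.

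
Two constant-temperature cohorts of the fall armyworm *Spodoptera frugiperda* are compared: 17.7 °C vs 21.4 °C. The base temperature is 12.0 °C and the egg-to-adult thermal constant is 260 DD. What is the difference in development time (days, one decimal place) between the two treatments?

18.0 days

At 17.7 °C: 260 / (17.7 − 12.0) = 260 / 5.7 = 45.614 d.
At 21.4 °C: 260 / (21.4 − 12.0) = 260 / 9.4 = 27.660 d.
Difference = |45.614 − 27.660| = 17.954 ≈ 18.0 days.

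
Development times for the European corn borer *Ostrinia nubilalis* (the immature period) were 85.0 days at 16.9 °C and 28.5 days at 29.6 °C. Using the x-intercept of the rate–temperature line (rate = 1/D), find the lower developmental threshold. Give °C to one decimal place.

Under the model K = D·(T − T_b), so D₁·(T₁ − T_b) = D₂·(T₂ − T_b).
85.0·(16.9 − T_b) = 28.5·(29.6 − T_b)
T_b = (85.0·16.9 − 28.5·29.6) / (85.0 − 28.5) = 592.90 / 56.5 = 10.494 °C ≈ 10.5 °C.

10.5 °C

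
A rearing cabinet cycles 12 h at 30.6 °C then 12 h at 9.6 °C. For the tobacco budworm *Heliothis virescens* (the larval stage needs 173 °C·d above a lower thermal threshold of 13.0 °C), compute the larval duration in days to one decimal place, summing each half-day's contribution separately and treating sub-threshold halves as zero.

19.7 days

Day half: max(0, 30.6 − 13.0) × 0.5 = 17.6 × 0.5 = 8.80 DD.
Night half: max(0, 9.6 − 13.0) × 0.5 = 0.0 × 0.5 = 0.00 DD.
Per 24 h: 8.80 DD/day.
Duration = 173 / 8.80 = 19.659 ≈ 19.7 days.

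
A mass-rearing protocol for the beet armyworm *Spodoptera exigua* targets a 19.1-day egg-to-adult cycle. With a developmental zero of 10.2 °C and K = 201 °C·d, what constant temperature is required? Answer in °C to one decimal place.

Required daily accumulation = 201 / 19.1 = 10.524 DD/day.
T = T_base + 10.524 = 10.2 + 10.524 = 20.724 ≈ 20.7 °C.

20.7 °C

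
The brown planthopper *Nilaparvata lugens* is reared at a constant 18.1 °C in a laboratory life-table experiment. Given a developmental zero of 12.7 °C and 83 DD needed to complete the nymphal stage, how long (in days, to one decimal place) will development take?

15.4 days

Daily accumulation = 18.1 − 12.7 = 5.4 DD/day.
Duration = 83 / 5.4 = 15.370 ≈ 15.4 days.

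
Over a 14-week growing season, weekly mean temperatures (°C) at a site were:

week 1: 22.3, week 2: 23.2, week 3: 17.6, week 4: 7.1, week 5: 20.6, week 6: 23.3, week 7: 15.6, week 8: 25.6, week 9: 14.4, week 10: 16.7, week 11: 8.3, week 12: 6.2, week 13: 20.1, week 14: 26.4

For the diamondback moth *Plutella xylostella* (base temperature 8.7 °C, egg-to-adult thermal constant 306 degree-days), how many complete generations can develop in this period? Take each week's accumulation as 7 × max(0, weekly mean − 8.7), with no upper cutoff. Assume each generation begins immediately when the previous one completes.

Weekly DD (7 × max(0, T̄ − 8.7)): 95.2, 101.5, 62.3, 0.0, 83.3, 102.2, 48.3, 118.3, 39.9, 56.0, 0.0, 0.0, 79.8, 123.9.
Season total = 910.7 DD.
Complete generations = ⌊910.7 / 306⌋ = 2.

2 generations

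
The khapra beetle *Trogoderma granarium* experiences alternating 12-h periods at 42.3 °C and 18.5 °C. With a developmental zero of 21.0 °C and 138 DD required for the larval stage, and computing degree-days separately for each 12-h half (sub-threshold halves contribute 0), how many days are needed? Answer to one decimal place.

13.0 days

Day half: max(0, 42.3 − 21.0) × 0.5 = 21.3 × 0.5 = 10.65 DD.
Night half: max(0, 18.5 − 21.0) × 0.5 = 0.0 × 0.5 = 0.00 DD.
Per 24 h: 10.65 DD/day.
Duration = 138 / 10.65 = 12.958 ≈ 13.0 days.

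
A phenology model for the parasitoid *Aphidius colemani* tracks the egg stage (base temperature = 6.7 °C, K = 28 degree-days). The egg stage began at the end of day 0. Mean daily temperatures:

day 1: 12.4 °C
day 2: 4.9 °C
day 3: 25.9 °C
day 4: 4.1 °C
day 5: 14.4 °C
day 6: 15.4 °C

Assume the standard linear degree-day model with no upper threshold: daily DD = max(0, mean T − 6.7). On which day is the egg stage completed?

day 5

Daily DD above 6.7 °C: 5.7, 0.0, 19.2, 0.0, 7.7, 8.7.
Cumulative: 5.7, 5.7, 24.9, 24.9, 32.6, 41.3.
The total first reaches 28 DD on day 5.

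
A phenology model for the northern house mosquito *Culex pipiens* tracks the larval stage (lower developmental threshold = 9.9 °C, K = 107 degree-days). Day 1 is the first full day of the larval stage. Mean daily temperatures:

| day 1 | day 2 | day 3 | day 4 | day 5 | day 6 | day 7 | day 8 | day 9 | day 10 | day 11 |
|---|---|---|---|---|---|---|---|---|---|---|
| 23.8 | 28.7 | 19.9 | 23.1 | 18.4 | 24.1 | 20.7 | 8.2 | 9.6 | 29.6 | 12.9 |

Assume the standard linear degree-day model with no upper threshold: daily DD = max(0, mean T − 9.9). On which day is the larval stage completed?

day 10

Daily DD above 9.9 °C: 13.9, 18.8, 10.0, 13.2, 8.5, 14.2, 10.8, 0.0, 0.0, 19.7, 3.0.
Cumulative: 13.9, 32.7, 42.7, 55.9, 64.4, 78.6, 89.4, 89.4, 89.4, 109.1, 112.1.
The total first reaches 107 DD on day 10.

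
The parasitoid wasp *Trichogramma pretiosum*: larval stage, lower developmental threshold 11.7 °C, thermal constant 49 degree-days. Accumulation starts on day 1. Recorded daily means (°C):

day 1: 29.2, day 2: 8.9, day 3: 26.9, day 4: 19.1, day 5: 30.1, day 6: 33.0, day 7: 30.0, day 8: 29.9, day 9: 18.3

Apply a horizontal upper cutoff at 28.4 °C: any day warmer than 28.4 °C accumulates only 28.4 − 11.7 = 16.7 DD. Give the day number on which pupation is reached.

Daily DD above 11.7 °C (capped at 16.7): 16.7, 0.0, 15.2, 7.4, 16.7, 16.7, 16.7, 16.7, 6.6.
Cumulative: 16.7, 16.7, 31.9, 39.3, 56.0, 72.7, 89.4, 106.1, 112.7.
The total first reaches 49 DD on day 5.

day 5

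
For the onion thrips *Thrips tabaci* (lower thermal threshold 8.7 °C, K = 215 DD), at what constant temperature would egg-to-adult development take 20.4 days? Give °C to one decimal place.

Required daily accumulation = 215 / 20.4 = 10.539 DD/day.
T = T_base + 10.539 = 8.7 + 10.539 = 19.239 ≈ 19.2 °C.

19.2 °C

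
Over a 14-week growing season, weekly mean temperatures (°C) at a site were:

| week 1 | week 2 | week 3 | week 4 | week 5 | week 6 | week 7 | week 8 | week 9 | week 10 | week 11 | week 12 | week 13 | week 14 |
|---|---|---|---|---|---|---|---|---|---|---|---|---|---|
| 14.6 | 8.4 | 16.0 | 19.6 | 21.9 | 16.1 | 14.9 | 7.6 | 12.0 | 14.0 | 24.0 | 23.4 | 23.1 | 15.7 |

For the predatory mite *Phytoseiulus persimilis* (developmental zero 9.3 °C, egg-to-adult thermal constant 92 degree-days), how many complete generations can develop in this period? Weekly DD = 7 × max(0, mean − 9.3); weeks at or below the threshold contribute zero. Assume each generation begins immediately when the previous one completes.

7 generations

Weekly DD (7 × max(0, T̄ − 9.3)): 37.1, 0.0, 46.9, 72.1, 88.2, 47.6, 39.2, 0.0, 18.9, 32.9, 102.9, 98.7, 96.6, 44.8.
Season total = 725.9 DD.
Complete generations = ⌊725.9 / 92⌋ = 7.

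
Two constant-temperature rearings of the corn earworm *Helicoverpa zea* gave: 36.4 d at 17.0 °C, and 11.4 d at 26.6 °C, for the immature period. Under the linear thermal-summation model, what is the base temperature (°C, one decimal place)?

Equal thermal constants: D₁(T₁ − T_b) = D₂(T₂ − T_b).
36.4·(17.0 − T_b) = 11.4·(26.6 − T_b)
T_b = (36.4·17.0 − 11.4·26.6) / (36.4 − 11.4) = 315.56 / 25.0 = 12.622 °C ≈ 12.6 °C.

12.6 °C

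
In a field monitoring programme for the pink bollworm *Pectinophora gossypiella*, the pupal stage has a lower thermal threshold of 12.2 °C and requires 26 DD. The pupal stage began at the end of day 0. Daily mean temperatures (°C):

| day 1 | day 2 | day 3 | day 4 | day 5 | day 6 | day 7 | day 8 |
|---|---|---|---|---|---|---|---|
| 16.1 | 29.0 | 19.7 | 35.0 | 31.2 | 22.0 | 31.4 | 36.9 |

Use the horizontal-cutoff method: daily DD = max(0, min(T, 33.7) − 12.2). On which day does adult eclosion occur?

day 3

Daily DD above 12.2 °C (capped at 21.5): 3.9, 16.8, 7.5, 21.5, 19.0, 9.8, 19.2, 21.5.
Cumulative: 3.9, 20.7, 28.2, 49.7, 68.7, 78.5, 97.7, 119.2.
The total first reaches 26 DD on day 3.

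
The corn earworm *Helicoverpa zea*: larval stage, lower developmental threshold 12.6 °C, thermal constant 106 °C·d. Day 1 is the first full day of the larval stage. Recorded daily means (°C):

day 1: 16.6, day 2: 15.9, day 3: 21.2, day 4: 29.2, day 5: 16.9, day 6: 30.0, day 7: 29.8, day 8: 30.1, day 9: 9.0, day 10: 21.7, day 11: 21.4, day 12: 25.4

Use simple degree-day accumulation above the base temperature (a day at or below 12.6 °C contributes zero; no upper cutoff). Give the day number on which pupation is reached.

Daily DD above 12.6 °C: 4.0, 3.3, 8.6, 16.6, 4.3, 17.4, 17.2, 17.5, 0.0, 9.1, 8.8, 12.8.
Cumulative: 4.0, 7.3, 15.9, 32.5, 36.8, 54.2, 71.4, 88.9, 88.9, 98.0, 106.8, 119.6.
The total first reaches 106 DD on day 11.

day 11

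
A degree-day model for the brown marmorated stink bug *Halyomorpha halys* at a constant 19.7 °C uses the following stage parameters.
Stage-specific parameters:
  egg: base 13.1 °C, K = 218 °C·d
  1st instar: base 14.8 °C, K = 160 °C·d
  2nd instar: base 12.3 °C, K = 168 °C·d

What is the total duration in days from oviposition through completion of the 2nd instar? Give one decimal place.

88.4 days

egg: 218 / (19.7 − 13.1) = 218 / 6.6 = 33.030 d.
1st instar: 160 / (19.7 − 14.8) = 160 / 4.9 = 32.653 d.
2nd instar: 168 / (19.7 − 12.3) = 168 / 7.4 = 22.703 d.
Sum = 88.386 ≈ 88.4 days.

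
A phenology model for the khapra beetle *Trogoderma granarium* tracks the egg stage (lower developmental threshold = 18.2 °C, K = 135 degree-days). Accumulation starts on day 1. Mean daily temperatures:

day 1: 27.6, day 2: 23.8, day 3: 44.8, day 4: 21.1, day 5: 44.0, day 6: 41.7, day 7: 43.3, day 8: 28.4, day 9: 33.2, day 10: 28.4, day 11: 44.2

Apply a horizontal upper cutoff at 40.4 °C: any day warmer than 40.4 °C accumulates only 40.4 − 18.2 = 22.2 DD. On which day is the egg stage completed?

day 10

Daily DD above 18.2 °C (capped at 22.2): 9.4, 5.6, 22.2, 2.9, 22.2, 22.2, 22.2, 10.2, 15.0, 10.2, 22.2.
Cumulative: 9.4, 15.0, 37.2, 40.1, 62.3, 84.5, 106.7, 116.9, 131.9, 142.1, 164.3.
The total first reaches 135 DD on day 10.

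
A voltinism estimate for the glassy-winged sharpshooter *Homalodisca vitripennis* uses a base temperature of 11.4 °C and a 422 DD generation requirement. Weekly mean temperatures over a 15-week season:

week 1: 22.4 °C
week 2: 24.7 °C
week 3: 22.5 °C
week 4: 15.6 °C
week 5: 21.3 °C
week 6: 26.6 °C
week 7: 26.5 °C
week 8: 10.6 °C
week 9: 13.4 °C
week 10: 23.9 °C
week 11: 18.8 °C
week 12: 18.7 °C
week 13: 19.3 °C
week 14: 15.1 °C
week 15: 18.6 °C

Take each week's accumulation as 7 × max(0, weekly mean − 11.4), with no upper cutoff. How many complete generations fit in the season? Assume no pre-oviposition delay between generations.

Weekly DD (7 × max(0, T̄ − 11.4)): 77.0, 93.1, 77.7, 29.4, 69.3, 106.4, 105.7, 0.0, 14.0, 87.5, 51.8, 51.1, 55.3, 25.9, 50.4.
Season total = 894.6 DD.
Complete generations = ⌊894.6 / 422⌋ = 2.

2 generations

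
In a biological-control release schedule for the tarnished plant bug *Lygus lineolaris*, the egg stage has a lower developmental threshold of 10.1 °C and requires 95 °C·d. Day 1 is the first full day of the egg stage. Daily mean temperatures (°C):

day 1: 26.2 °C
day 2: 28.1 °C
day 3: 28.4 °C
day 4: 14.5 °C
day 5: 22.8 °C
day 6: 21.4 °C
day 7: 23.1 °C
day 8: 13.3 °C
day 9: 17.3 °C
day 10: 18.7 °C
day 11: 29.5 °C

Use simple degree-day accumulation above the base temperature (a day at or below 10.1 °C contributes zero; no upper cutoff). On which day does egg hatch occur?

Daily DD above 10.1 °C: 16.1, 18.0, 18.3, 4.4, 12.7, 11.3, 13.0, 3.2, 7.2, 8.6, 19.4.
Cumulative: 16.1, 34.1, 52.4, 56.8, 69.5, 80.8, 93.8, 97.0, 104.2, 112.8, 132.2.
The total first reaches 95 DD on day 8.

day 8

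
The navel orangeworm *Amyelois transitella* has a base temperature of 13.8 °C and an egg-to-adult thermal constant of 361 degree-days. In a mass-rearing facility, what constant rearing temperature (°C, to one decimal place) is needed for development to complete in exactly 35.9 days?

23.9 °C

Required daily accumulation = 361 / 35.9 = 10.056 DD/day.
T = T_base + 10.056 = 13.8 + 10.056 = 23.856 ≈ 23.9 °C.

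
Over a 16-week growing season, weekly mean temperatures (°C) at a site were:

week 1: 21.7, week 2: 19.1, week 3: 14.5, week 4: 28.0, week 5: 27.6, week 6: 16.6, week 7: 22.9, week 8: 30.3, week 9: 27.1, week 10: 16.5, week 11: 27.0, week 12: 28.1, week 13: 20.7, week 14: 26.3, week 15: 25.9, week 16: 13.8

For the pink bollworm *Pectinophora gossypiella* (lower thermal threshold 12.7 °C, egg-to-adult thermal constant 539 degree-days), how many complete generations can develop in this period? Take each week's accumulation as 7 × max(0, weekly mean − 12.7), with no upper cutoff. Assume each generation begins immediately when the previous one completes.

Weekly DD (7 × max(0, T̄ − 12.7)): 63.0, 44.8, 12.6, 107.1, 104.3, 27.3, 71.4, 123.2, 100.8, 26.6, 100.1, 107.8, 56.0, 95.2, 92.4, 7.7.
Season total = 1140.3 DD.
Complete generations = ⌊1140.3 / 539⌋ = 2.

2 generations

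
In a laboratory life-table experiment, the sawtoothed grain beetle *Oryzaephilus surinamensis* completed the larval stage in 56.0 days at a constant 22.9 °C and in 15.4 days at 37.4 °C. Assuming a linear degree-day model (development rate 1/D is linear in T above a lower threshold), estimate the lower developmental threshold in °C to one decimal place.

17.4 °C

Under the model K = D·(T − T_b), so D₁·(T₁ − T_b) = D₂·(T₂ − T_b).
56.0·(22.9 − T_b) = 15.4·(37.4 − T_b)
T_b = (56.0·22.9 − 15.4·37.4) / (56.0 − 15.4) = 706.44 / 40.6 = 17.400 °C ≈ 17.4 °C.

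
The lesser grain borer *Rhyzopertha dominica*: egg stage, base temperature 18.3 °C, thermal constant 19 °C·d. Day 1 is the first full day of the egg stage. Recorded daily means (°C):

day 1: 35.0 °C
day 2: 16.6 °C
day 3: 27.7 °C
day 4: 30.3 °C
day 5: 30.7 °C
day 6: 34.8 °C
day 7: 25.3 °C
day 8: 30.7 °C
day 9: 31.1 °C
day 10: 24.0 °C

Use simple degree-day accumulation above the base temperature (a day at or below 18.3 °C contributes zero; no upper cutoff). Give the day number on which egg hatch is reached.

Daily DD above 18.3 °C: 16.7, 0.0, 9.4, 12.0, 12.4, 16.5, 7.0, 12.4, 12.8, 5.7.
Cumulative: 16.7, 16.7, 26.1, 38.1, 50.5, 67.0, 74.0, 86.4, 99.2, 104.9.
The total first reaches 19 DD on day 3.

day 3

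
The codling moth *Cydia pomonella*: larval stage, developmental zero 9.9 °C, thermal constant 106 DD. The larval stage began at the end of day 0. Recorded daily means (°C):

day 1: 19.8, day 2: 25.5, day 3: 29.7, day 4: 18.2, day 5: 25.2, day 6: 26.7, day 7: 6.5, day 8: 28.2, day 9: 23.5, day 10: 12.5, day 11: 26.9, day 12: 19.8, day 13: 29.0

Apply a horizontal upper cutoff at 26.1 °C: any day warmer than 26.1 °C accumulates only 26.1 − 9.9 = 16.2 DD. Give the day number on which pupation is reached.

day 9

Daily DD above 9.9 °C (capped at 16.2): 9.9, 15.6, 16.2, 8.3, 15.3, 16.2, 0.0, 16.2, 13.6, 2.6, 16.2, 9.9, 16.2.
Cumulative: 9.9, 25.5, 41.7, 50.0, 65.3, 81.5, 81.5, 97.7, 111.3, 113.9, 130.1, 140.0, 156.2.
The total first reaches 106 DD on day 9.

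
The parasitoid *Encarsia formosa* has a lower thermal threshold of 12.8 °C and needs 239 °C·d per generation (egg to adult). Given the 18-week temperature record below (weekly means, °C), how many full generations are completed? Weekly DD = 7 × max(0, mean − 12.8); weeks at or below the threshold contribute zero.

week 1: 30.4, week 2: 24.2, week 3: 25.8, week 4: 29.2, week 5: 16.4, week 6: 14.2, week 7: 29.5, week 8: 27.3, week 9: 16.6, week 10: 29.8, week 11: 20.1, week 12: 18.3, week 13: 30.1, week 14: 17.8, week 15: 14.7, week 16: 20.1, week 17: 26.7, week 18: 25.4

5 generations

Weekly DD (7 × max(0, T̄ − 12.8)): 123.2, 79.8, 91.0, 114.8, 25.2, 9.8, 116.9, 101.5, 26.6, 119.0, 51.1, 38.5, 121.1, 35.0, 13.3, 51.1, 97.3, 88.2.
Season total = 1303.4 DD.
Complete generations = ⌊1303.4 / 239⌋ = 5.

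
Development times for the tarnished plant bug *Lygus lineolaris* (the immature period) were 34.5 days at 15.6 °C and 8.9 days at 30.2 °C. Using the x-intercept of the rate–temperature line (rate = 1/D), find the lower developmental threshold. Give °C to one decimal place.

Equal thermal constants: D₁(T₁ − T_b) = D₂(T₂ − T_b).
34.5·(15.6 − T_b) = 8.9·(30.2 − T_b)
T_b = (34.5·15.6 − 8.9·30.2) / (34.5 − 8.9) = 269.42 / 25.6 = 10.524 °C ≈ 10.5 °C.

10.5 °C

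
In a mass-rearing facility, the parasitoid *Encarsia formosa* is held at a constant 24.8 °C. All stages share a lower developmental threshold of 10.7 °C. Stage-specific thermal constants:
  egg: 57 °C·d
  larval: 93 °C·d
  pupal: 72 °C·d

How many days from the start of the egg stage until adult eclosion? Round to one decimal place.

15.7 days

Daily accumulation at 24.8 °C = 24.8 − 10.7 = 14.1 DD/day.
Total K = 57 + 93 + 72 = 222 DD.
Total duration = 222 / 14.1 = 15.745 ≈ 15.7 days.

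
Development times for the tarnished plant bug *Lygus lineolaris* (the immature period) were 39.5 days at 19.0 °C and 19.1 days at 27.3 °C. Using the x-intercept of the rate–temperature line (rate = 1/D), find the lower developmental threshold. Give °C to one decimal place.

11.2 °C

Under the model K = D·(T − T_b), so D₁·(T₁ − T_b) = D₂·(T₂ − T_b).
39.5·(19.0 − T_b) = 19.1·(27.3 − T_b)
T_b = (39.5·19.0 − 19.1·27.3) / (39.5 − 19.1) = 229.07 / 20.4 = 11.229 °C ≈ 11.2 °C.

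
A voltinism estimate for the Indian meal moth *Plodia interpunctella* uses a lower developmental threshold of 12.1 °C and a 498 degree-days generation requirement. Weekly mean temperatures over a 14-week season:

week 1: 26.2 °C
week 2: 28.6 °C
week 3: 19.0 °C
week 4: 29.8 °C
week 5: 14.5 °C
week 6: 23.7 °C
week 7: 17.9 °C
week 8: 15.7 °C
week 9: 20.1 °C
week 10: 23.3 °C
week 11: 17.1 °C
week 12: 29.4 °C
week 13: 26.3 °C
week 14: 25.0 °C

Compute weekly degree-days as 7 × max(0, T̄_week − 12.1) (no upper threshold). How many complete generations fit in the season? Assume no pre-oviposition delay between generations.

2 generations

Weekly DD (7 × max(0, T̄ − 12.1)): 98.7, 115.5, 48.3, 123.9, 16.8, 81.2, 40.6, 25.2, 56.0, 78.4, 35.0, 121.1, 99.4, 90.3.
Season total = 1030.4 DD.
Complete generations = ⌊1030.4 / 498⌋ = 2.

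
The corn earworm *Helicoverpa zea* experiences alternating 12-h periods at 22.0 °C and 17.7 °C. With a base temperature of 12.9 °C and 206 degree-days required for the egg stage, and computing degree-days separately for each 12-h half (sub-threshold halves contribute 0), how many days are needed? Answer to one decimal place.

Day half: max(0, 22.0 − 12.9) × 0.5 = 9.1 × 0.5 = 4.55 DD.
Night half: max(0, 17.7 − 12.9) × 0.5 = 4.8 × 0.5 = 2.40 DD.
Per 24 h: 6.95 DD/day.
Duration = 206 / 6.95 = 29.640 ≈ 29.6 days.

29.6 days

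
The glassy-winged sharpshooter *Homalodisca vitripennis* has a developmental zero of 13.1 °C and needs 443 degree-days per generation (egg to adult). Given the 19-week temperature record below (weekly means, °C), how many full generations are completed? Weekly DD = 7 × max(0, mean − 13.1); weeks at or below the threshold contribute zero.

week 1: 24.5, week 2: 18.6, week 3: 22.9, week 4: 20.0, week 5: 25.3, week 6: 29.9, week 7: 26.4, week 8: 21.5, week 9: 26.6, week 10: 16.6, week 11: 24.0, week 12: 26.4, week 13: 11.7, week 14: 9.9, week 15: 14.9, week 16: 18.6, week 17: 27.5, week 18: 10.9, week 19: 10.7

Weekly DD (7 × max(0, T̄ − 13.1)): 79.8, 38.5, 68.6, 48.3, 85.4, 117.6, 93.1, 58.8, 94.5, 24.5, 76.3, 93.1, 0.0, 0.0, 12.6, 38.5, 100.8, 0.0, 0.0.
Season total = 1030.4 DD.
Complete generations = ⌊1030.4 / 443⌋ = 2.

2 generations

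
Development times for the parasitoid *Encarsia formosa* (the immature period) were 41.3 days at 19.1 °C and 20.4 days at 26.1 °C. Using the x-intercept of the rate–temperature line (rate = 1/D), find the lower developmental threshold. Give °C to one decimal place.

12.3 °C

Linear rate model ⇒ the product D·(T − T_b) is constant across temperatures.
41.3·(19.1 − T_b) = 20.4·(26.1 − T_b)
T_b = (41.3·19.1 − 20.4·26.1) / (41.3 − 20.4) = 256.39 / 20.9 = 12.267 °C ≈ 12.3 °C.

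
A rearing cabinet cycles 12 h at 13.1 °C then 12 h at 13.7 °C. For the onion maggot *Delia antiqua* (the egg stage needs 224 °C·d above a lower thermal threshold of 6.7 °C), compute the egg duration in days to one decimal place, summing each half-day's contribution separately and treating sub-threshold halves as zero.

Day half: max(0, 13.1 − 6.7) × 0.5 = 6.4 × 0.5 = 3.20 DD.
Night half: max(0, 13.7 − 6.7) × 0.5 = 7.0 × 0.5 = 3.50 DD.
Per 24 h: 6.70 DD/day.
Duration = 224 / 6.70 = 33.433 ≈ 33.4 days.

33.4 days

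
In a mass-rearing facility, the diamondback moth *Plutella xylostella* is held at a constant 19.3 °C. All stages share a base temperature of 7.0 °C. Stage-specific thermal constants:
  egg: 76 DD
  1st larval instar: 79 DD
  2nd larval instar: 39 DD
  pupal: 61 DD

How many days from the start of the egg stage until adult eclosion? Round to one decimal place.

20.7 days

Daily accumulation at 19.3 °C = 19.3 − 7.0 = 12.3 DD/day.
Total K = 76 + 79 + 39 + 61 = 255 DD.
Total duration = 255 / 12.3 = 20.732 ≈ 20.7 days.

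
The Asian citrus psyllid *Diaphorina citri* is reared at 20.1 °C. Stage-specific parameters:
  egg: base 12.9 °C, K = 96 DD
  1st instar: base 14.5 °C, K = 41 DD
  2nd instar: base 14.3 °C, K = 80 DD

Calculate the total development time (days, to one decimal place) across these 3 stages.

34.4 days

egg: 96 / (20.1 − 12.9) = 96 / 7.2 = 13.333 d.
1st instar: 41 / (20.1 − 14.5) = 41 / 5.6 = 7.321 d.
2nd instar: 80 / (20.1 − 14.3) = 80 / 5.8 = 13.793 d.
Sum = 34.448 ≈ 34.4 days.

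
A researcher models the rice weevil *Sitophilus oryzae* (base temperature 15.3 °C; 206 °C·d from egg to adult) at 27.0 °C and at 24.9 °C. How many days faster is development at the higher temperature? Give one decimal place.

At 27.0 °C: 206 / (27.0 − 15.3) = 206 / 11.7 = 17.607 d.
At 24.9 °C: 206 / (24.9 − 15.3) = 206 / 9.6 = 21.458 d.
Difference = |17.607 − 21.458| = 3.851 ≈ 3.9 days.

3.9 days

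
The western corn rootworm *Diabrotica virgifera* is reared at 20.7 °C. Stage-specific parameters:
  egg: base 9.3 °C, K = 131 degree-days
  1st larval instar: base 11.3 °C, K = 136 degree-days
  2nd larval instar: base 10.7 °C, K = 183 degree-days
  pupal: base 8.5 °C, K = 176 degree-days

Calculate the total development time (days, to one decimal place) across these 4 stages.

58.7 days

egg: 131 / (20.7 − 9.3) = 131 / 11.4 = 11.491 d.
1st larval instar: 136 / (20.7 − 11.3) = 136 / 9.4 = 14.468 d.
2nd larval instar: 183 / (20.7 − 10.7) = 183 / 10.0 = 18.300 d.
pupal: 176 / (20.7 − 8.5) = 176 / 12.2 = 14.426 d.
Sum = 58.686 ≈ 58.7 days.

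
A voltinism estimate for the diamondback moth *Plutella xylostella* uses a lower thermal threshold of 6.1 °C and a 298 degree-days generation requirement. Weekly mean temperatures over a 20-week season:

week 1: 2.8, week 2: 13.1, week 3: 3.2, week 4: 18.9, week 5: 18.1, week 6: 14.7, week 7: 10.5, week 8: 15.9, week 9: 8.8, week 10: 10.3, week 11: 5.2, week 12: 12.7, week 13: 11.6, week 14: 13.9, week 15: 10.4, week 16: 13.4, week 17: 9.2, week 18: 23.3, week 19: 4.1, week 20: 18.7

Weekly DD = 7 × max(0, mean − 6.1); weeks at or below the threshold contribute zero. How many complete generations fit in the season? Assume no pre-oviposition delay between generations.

Weekly DD (7 × max(0, T̄ − 6.1)): 0.0, 49.0, 0.0, 89.6, 84.0, 60.2, 30.8, 68.6, 18.9, 29.4, 0.0, 46.2, 38.5, 54.6, 30.1, 51.1, 21.7, 120.4, 0.0, 88.2.
Season total = 881.3 DD.
Complete generations = ⌊881.3 / 298⌋ = 2.

2 generations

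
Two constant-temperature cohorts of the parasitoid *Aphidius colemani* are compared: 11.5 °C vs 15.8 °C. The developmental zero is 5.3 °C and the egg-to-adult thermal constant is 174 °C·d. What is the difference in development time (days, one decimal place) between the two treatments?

At 11.5 °C: 174 / (11.5 − 5.3) = 174 / 6.2 = 28.065 d.
At 15.8 °C: 174 / (15.8 − 5.3) = 174 / 10.5 = 16.571 d.
Difference = |28.065 − 16.571| = 11.493 ≈ 11.5 days.

11.5 days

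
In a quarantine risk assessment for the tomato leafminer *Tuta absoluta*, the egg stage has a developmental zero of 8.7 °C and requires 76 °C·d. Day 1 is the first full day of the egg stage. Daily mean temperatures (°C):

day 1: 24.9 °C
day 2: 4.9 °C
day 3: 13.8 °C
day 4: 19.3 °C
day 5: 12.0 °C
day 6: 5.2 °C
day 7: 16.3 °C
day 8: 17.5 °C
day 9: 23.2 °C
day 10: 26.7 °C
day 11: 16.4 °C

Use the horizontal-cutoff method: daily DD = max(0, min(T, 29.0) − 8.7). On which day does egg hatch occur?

day 10

Daily DD above 8.7 °C (capped at 20.3): 16.2, 0.0, 5.1, 10.6, 3.3, 0.0, 7.6, 8.8, 14.5, 18.0, 7.7.
Cumulative: 16.2, 16.2, 21.3, 31.9, 35.2, 35.2, 42.8, 51.6, 66.1, 84.1, 91.8.
The total first reaches 76 DD on day 10.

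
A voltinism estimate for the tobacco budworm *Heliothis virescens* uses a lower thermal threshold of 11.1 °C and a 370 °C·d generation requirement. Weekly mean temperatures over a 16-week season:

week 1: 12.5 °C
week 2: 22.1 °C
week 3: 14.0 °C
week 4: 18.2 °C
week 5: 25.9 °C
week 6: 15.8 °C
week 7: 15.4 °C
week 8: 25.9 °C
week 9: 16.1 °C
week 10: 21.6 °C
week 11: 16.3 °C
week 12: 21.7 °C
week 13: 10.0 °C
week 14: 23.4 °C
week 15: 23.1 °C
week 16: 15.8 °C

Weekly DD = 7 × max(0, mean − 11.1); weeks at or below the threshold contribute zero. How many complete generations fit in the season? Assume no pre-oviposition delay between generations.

Weekly DD (7 × max(0, T̄ − 11.1)): 9.8, 77.0, 20.3, 49.7, 103.6, 32.9, 30.1, 103.6, 35.0, 73.5, 36.4, 74.2, 0.0, 86.1, 84.0, 32.9.
Season total = 849.1 DD.
Complete generations = ⌊849.1 / 370⌋ = 2.

2 generations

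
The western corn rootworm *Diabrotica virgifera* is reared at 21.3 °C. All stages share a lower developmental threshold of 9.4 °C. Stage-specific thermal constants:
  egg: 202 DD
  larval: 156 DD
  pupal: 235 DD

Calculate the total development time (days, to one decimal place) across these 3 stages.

49.8 days

Daily accumulation at 21.3 °C = 21.3 − 9.4 = 11.9 DD/day.
Total K = 202 + 156 + 235 = 593 DD.
Total duration = 593 / 11.9 = 49.832 ≈ 49.8 days.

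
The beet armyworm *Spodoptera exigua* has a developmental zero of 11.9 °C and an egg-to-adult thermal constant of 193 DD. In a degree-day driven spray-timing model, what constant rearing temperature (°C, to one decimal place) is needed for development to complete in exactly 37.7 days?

17.0 °C

Required daily accumulation = 193 / 37.7 = 5.119 DD/day.
T = T_base + 5.119 = 11.9 + 5.119 = 17.019 ≈ 17.0 °C.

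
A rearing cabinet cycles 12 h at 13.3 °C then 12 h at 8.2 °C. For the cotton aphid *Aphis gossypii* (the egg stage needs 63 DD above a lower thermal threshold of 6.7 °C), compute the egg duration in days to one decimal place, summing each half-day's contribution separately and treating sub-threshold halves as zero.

Day half: max(0, 13.3 − 6.7) × 0.5 = 6.6 × 0.5 = 3.30 DD.
Night half: max(0, 8.2 − 6.7) × 0.5 = 1.5 × 0.5 = 0.75 DD.
Per 24 h: 4.05 DD/day.
Duration = 63 / 4.05 = 15.556 ≈ 15.6 days.

15.6 days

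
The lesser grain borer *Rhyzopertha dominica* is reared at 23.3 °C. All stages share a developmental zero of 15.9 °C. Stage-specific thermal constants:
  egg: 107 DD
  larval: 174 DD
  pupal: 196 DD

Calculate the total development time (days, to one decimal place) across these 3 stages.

64.5 days

Daily accumulation at 23.3 °C = 23.3 − 15.9 = 7.4 DD/day.
Total K = 107 + 174 + 196 = 477 DD.
Total duration = 477 / 7.4 = 64.459 ≈ 64.5 days.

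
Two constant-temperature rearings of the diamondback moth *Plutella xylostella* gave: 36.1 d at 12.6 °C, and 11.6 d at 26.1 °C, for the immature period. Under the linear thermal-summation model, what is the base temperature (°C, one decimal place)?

6.2 °C

Under the model K = D·(T − T_b), so D₁·(T₁ − T_b) = D₂·(T₂ − T_b).
36.1·(12.6 − T_b) = 11.6·(26.1 − T_b)
T_b = (36.1·12.6 − 11.6·26.1) / (36.1 − 11.6) = 152.10 / 24.5 = 6.208 °C ≈ 6.2 °C.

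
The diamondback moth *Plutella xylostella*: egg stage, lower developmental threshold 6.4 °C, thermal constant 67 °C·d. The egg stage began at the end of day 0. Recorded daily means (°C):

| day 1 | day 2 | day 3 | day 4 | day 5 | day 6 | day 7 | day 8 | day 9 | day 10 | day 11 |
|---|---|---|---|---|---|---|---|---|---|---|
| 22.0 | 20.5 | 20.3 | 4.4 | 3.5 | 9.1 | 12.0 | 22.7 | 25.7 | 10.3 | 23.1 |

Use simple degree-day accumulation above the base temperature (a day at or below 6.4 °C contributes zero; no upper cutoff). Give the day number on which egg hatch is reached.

day 8

Daily DD above 6.4 °C: 15.6, 14.1, 13.9, 0.0, 0.0, 2.7, 5.6, 16.3, 19.3, 3.9, 16.7.
Cumulative: 15.6, 29.7, 43.6, 43.6, 43.6, 46.3, 51.9, 68.2, 87.5, 91.4, 108.1.
The total first reaches 67 DD on day 8.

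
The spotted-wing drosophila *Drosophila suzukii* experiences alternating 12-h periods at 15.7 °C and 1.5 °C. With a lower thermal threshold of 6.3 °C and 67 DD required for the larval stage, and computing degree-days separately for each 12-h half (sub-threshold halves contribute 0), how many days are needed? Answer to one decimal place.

Day half: max(0, 15.7 − 6.3) × 0.5 = 9.4 × 0.5 = 4.70 DD.
Night half: max(0, 1.5 − 6.3) × 0.5 = 0.0 × 0.5 = 0.00 DD.
Per 24 h: 4.70 DD/day.
Duration = 67 / 4.70 = 14.255 ≈ 14.3 days.

14.3 days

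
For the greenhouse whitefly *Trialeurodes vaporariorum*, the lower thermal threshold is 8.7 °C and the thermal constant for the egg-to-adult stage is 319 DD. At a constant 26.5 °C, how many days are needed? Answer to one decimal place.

17.9 days

Daily accumulation = 26.5 − 8.7 = 17.8 DD/day.
Duration = 319 / 17.8 = 17.921 ≈ 17.9 days.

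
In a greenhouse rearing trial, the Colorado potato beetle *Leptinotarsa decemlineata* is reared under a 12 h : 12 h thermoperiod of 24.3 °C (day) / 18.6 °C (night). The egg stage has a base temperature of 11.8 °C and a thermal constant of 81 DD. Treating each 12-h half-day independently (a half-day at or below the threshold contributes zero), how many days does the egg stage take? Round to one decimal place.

Day half: max(0, 24.3 − 11.8) × 0.5 = 12.5 × 0.5 = 6.25 DD.
Night half: max(0, 18.6 − 11.8) × 0.5 = 6.8 × 0.5 = 3.40 DD.
Per 24 h: 9.65 DD/day.
Duration = 81 / 9.65 = 8.394 ≈ 8.4 days.

8.4 days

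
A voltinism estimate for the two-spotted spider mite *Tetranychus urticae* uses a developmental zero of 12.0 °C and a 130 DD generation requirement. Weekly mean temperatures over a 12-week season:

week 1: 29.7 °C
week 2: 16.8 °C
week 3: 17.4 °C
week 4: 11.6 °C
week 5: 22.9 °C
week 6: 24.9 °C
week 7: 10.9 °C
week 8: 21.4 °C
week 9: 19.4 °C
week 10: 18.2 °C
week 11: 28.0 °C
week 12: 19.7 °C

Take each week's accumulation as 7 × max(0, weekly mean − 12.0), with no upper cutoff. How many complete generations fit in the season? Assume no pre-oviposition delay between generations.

Weekly DD (7 × max(0, T̄ − 12.0)): 123.9, 33.6, 37.8, 0.0, 76.3, 90.3, 0.0, 65.8, 51.8, 43.4, 112.0, 53.9.
Season total = 688.8 DD.
Complete generations = ⌊688.8 / 130⌋ = 5.

5 generations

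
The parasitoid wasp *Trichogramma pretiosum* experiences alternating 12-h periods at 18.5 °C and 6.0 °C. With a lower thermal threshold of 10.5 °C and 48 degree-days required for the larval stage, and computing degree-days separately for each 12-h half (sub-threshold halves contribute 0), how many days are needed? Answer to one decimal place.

Day half: max(0, 18.5 − 10.5) × 0.5 = 8.0 × 0.5 = 4.00 DD.
Night half: max(0, 6.0 − 10.5) × 0.5 = 0.0 × 0.5 = 0.00 DD.
Per 24 h: 4.00 DD/day.
Duration = 48 / 4.00 = 12.000 ≈ 12.0 days.

12.0 days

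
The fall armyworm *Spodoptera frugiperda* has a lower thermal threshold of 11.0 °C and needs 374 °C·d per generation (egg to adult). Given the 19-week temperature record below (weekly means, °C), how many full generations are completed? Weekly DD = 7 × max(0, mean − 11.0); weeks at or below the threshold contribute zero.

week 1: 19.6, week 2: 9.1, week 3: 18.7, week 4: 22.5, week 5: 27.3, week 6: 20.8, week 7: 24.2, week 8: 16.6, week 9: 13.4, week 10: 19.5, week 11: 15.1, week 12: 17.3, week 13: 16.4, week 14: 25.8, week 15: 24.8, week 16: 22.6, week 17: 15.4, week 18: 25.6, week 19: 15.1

Weekly DD (7 × max(0, T̄ − 11.0)): 60.2, 0.0, 53.9, 80.5, 114.1, 68.6, 92.4, 39.2, 16.8, 59.5, 28.7, 44.1, 37.8, 103.6, 96.6, 81.2, 30.8, 102.2, 28.7.
Season total = 1138.9 DD.
Complete generations = ⌊1138.9 / 374⌋ = 3.

3 generations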